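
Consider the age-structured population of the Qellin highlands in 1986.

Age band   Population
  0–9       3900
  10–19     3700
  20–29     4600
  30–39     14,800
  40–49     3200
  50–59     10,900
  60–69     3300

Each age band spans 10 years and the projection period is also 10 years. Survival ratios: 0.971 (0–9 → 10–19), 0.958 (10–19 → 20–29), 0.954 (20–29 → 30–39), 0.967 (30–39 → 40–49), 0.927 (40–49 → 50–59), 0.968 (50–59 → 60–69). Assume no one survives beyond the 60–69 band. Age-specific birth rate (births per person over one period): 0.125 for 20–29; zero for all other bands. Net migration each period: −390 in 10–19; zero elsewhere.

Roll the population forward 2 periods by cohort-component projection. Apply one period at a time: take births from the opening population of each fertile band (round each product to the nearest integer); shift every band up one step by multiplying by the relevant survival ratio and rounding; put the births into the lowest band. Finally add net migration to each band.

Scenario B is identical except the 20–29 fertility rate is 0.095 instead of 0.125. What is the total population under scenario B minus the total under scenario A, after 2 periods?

-240

Period 1:
Births: 4600 × 0.125 = 575
10–19: 3900 × 0.971 = 3787
20–29: 3700 × 0.958 = 3545
30–39: 4600 × 0.954 = 4388
40–49: 14800 × 0.967 = 14312
50–59: 3200 × 0.927 = 2966
60–69: 10900 × 0.968 = 10551
Net migration: 10–19 − 390 → 3397
Population now: 0–9=575, 10–19=3397, 20–29=3545, 30–39=4388, 40–49=14312, 50–59=2966, 60–69=10551
Period 2:
Births: 3545 × 0.125 = 443
10–19: 575 × 0.971 = 558
20–29: 3397 × 0.958 = 3254
30–39: 3545 × 0.954 = 3382
40–49: 4388 × 0.967 = 4243
50–59: 14312 × 0.927 = 13267
60–69: 2966 × 0.968 = 2871
Net migration: 10–19 − 390 → 168
Population now: 0–9=443, 10–19=168, 20–29=3254, 30–39=3382, 40–49=4243, 50–59=13267, 60–69=2871
Scenario A total after 2 periods: 27628
Scenario B projection —
Period 1:
Births: 4600 × 0.095 = 437
10–19: 3900 × 0.971 = 3787
20–29: 3700 × 0.958 = 3545
30–39: 4600 × 0.954 = 4388
40–49: 14800 × 0.967 = 14312
50–59: 3200 × 0.927 = 2966
60–69: 10900 × 0.968 = 10551
Net migration: 10–19 − 390 → 3397
Population now: 0–9=437, 10–19=3397, 20–29=3545, 30–39=4388, 40–49=14312, 50–59=2966, 60–69=10551
Period 2:
Births: 3545 × 0.095 = 337
10–19: 437 × 0.971 = 424
20–29: 3397 × 0.958 = 3254
30–39: 3545 × 0.954 = 3382
40–49: 4388 × 0.967 = 4243
50–59: 14312 × 0.927 = 13267
60–69: 2966 × 0.968 = 2871
Net migration: 10–19 − 390 → 34
Population now: 0–9=337, 10–19=34, 20–29=3254, 30–39=3382, 40–49=4243, 50–59=13267, 60–69=2871
Scenario B total after 2 periods: 27388
Difference B − A = 27388 − 27628 = -240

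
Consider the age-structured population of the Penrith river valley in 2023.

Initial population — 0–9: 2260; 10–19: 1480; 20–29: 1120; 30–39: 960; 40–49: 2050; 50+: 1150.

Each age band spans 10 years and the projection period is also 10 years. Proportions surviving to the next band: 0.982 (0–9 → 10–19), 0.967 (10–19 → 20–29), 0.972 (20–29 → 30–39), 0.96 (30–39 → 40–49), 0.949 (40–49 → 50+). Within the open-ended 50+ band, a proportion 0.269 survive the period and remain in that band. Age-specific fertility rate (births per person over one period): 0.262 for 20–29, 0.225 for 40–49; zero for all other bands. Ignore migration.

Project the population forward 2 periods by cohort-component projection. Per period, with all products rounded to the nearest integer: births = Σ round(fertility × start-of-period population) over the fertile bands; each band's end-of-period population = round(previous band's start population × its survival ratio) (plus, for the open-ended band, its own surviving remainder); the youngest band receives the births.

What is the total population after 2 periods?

— Period 1 —
Births: 1120 × 0.262 = 293 ; 2050 × 0.225 = 461 → 754
10–19: 2260 × 0.982 = 2219
20–29: 1480 × 0.967 = 1431
30–39: 1120 × 0.972 = 1089
40–49: 960 × 0.96 = 922
50+: 2050 × 0.949 + 1150 × 0.269 = 1945 + 309 = 2254
→ [754, 2219, 1431, 1089, 922, 2254]
— Period 2 —
Births: 1431 × 0.262 = 375 ; 922 × 0.225 = 207 → 582
10–19: 754 × 0.982 = 740
20–29: 2219 × 0.967 = 2146
30–39: 1431 × 0.972 = 1391
40–49: 1089 × 0.96 = 1045
50+: 922 × 0.949 + 2254 × 0.269 = 875 + 606 = 1481
→ [582, 740, 2146, 1391, 1045, 1481]
Total after period 2: 582 + 740 + 2146 + 1391 + 1045 + 1481 = 7385

7385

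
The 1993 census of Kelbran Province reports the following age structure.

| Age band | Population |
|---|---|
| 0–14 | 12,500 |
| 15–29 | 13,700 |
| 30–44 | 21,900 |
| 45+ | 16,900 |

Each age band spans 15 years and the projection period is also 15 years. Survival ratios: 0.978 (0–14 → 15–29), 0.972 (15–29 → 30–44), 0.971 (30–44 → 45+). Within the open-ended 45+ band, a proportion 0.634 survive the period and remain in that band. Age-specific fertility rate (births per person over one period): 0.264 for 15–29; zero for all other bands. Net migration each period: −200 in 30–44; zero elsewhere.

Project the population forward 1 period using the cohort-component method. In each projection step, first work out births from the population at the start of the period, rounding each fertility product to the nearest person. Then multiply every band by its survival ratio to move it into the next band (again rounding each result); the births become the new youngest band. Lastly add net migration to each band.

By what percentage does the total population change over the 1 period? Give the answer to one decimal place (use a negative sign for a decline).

-6.2

[period 1]
Births: 13700 × 0.264 = 3617
15–29: 12500 × 0.978 = 12225
30–44: 13700 × 0.972 = 13316
45+: 21900 × 0.971 + 16900 × 0.634 = 21265 + 10715 = 31980
Net migration: 30–44 − 200 → 13116
Population now: 0–14=3617, 15–29=12225, 30–44=13116, 45+=31980
Total: 65000 → 60938; change = -4062; percentage change = -6.2%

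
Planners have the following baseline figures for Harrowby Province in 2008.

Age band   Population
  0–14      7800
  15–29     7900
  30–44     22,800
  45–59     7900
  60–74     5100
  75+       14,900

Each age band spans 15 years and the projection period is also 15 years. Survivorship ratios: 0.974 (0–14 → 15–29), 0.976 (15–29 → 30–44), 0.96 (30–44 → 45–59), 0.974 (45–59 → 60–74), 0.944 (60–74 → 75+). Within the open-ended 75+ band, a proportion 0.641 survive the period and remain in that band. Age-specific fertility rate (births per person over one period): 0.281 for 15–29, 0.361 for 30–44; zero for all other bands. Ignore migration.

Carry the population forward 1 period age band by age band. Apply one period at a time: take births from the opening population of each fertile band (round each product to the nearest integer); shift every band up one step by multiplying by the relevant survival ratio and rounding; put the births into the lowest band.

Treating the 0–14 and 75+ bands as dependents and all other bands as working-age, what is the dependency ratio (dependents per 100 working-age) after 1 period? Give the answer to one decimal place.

55.3

[period 1]
Births: 7900 * 0.281 = 2220, 22800 * 0.361 = 8231 ⇒ total 10451
15–29: 7800 * 0.974 = 7597
30–44: 7900 * 0.976 = 7710
45–59: 22800 * 0.96 = 21888
60–74: 7900 * 0.974 = 7695
75+: 5100 * 0.944 + 14900 * 0.641 = 4814 + 9551 = 14365
End of period: [10451, 7597, 7710, 21888, 7695, 14365]
Dependents (band 0–14 + band 75+) = 10451 + 14365 = 24816; working-age = 44890; ratio = 24816/44890 × 100 = 55.3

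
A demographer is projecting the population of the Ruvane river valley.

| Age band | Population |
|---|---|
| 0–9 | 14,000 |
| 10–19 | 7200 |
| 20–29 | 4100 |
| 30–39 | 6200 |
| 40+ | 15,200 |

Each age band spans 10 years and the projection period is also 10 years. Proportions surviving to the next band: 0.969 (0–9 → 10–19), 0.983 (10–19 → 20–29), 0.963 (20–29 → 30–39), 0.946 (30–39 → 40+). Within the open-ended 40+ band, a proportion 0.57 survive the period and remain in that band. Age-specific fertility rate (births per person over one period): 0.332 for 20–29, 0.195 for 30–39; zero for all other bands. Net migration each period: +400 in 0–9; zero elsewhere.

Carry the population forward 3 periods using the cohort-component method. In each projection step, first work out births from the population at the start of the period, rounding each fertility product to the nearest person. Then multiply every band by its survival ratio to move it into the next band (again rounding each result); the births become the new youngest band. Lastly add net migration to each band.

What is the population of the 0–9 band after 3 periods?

(Groups numbered youngest = 1 to oldest = 5.)
After projecting period 1:
Births: 4100 × 0.332 = 1361, 6200 × 0.195 = 1209 → total 2570
Group 2: 14000 × 0.969 = 13566
Group 3: 7200 × 0.983 = 7078
Group 4: 4100 × 0.963 = 3948
Group 5: 6200 × 0.946 + 15200 × 0.57 = 5865 + 8664 = 14529
Net migration: Group 1 + 400 → 2970
End of period: [2970, 13566, 7078, 3948, 14529]
After projecting period 2:
Births: 7078 × 0.332 = 2350, 3948 × 0.195 = 770 → total 3120
Group 2: 2970 × 0.969 = 2878
Group 3: 13566 × 0.983 = 13335
Group 4: 7078 × 0.963 = 6816
Group 5: 3948 × 0.946 + 14529 × 0.57 = 3735 + 8282 = 12017
Net migration: Group 1 + 400 → 3520
End of period: [3520, 2878, 13335, 6816, 12017]
After projecting period 3:
Births: 13335 × 0.332 = 4427, 6816 × 0.195 = 1329 → total 5756
Group 2: 3520 × 0.969 = 3411
Group 3: 2878 × 0.983 = 2829
Group 4: 13335 × 0.963 = 12842
Group 5: 6816 × 0.946 + 12017 × 0.57 = 6448 + 6850 = 13298
Net migration: Group 1 + 400 → 6156
End of period: [6156, 3411, 2829, 12842, 13298]

6156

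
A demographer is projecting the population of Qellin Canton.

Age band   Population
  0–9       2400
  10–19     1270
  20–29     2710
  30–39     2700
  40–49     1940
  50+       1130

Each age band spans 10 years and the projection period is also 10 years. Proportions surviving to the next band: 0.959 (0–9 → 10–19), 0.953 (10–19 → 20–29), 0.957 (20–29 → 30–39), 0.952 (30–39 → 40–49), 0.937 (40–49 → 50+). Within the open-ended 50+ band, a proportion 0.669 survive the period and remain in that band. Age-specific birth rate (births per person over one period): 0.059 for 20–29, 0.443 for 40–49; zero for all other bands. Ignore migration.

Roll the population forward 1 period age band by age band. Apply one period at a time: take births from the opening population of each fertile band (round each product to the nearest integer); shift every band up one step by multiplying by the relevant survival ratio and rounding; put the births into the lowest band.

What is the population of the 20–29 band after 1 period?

1210

Period 1.
Births: 2710 × 0.059 = 160  |  1940 × 0.443 = 859 — total 1019
10–19: 2400 × 0.959 = 2302
20–29: 1270 × 0.953 = 1210
30–39: 2710 × 0.957 = 2593
40–49: 2700 × 0.952 = 2570
50+: 1940 × 0.937 + 1130 × 0.669 = 1818 + 756 = 2574
→ [1019, 2302, 1210, 2593, 2570, 2574]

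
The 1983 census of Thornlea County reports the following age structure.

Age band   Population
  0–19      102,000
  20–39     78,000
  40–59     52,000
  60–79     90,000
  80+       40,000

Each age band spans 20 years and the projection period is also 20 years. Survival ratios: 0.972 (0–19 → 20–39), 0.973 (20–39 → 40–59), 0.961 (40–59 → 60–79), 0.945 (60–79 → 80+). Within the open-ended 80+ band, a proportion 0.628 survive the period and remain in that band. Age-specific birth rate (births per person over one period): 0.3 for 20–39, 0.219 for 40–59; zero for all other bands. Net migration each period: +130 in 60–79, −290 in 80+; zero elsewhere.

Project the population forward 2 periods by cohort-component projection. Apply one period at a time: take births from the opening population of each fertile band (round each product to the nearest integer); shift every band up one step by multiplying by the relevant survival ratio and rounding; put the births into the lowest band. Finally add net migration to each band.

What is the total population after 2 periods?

Numbering the groups 1..5 from youngest to oldest:
Period 1:
Births: 78000 × 0.3 = 23400  |  52000 × 0.219 = 11388 — total 34788
Group 2: 102000 × 0.972 = 99144
Group 3: 78000 × 0.973 = 75894
Group 4: 52000 × 0.961 = 49972
Group 5: 90000 × 0.945 + 40000 × 0.628 = 85050 + 25120 = 110170
Net migration: Group 4 + 130 → 50102; Group 5 − 290 → 109880
→ [34788, 99144, 75894, 50102, 109880]
Period 2:
Births: 99144 × 0.3 = 29743  |  75894 × 0.219 = 16621 — total 46364
Group 2: 34788 × 0.972 = 33814
Group 3: 99144 × 0.973 = 96467
Group 4: 75894 × 0.961 = 72934
Group 5: 50102 × 0.945 + 109880 × 0.628 = 47346 + 69005 = 116351
Net migration: Group 4 + 130 → 73064; Group 5 − 290 → 116061
→ [46364, 33814, 96467, 73064, 116061]
Total after period 2: 46364 + 33814 + 96467 + 73064 + 116061 = 365770

365770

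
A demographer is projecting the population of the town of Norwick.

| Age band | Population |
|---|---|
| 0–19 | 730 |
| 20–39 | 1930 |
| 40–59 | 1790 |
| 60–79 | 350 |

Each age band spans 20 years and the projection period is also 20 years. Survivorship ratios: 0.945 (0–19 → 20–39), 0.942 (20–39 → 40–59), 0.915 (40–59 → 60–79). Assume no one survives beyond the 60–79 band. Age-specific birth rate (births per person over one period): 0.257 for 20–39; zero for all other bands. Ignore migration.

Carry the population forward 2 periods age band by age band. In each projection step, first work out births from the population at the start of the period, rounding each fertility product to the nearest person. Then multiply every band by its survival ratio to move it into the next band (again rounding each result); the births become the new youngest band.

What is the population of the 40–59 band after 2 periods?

Period 1:
Births: 1930 × 0.257 = 496
20–39: 730 × 0.945 = 690
40–59: 1930 × 0.942 = 1818
60–79: 1790 × 0.915 = 1638
→ [496, 690, 1818, 1638]
Period 2:
Births: 690 × 0.257 = 177
20–39: 496 × 0.945 = 469
40–59: 690 × 0.942 = 650
60–79: 1818 × 0.915 = 1663
→ [177, 469, 650, 1663]

650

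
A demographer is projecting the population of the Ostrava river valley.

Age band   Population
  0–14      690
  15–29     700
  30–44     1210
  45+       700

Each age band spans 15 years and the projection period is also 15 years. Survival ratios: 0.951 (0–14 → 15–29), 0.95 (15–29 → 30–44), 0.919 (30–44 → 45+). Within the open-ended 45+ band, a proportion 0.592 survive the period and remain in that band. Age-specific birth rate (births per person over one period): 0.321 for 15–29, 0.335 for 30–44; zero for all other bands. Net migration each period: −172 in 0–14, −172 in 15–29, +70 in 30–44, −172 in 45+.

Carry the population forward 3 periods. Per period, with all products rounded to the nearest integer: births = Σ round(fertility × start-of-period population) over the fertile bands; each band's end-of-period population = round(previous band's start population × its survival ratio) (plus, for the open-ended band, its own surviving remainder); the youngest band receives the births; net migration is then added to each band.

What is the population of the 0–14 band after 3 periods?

— Period 1 —
Births: 700 × 0.321 = 225, 1210 × 0.335 = 405 ⇒ total 630
15–29: 690 × 0.951 = 656
30–44: 700 × 0.95 = 665
45+: 1210 × 0.919 + 700 × 0.592 = 1112 + 414 = 1526
Net migration: 0–14 − 172 → 458; 15–29 − 172 → 484; 30–44 + 70 → 735; 45+ − 172 → 1354
End of period: [458, 484, 735, 1354]
— Period 2 —
Births: 484 × 0.321 = 155, 735 × 0.335 = 246 ⇒ total 401
15–29: 458 × 0.951 = 436
30–44: 484 × 0.95 = 460
45+: 735 × 0.919 + 1354 × 0.592 = 675 + 802 = 1477
Net migration: 0–14 − 172 → 229; 15–29 − 172 → 264; 30–44 + 70 → 530; 45+ − 172 → 1305
End of period: [229, 264, 530, 1305]
— Period 3 —
Births: 264 × 0.321 = 85, 530 × 0.335 = 178 ⇒ total 263
15–29: 229 × 0.951 = 218
30–44: 264 × 0.95 = 251
45+: 530 × 0.919 + 1305 × 0.592 = 487 + 773 = 1260
Net migration: 0–14 − 172 → 91; 15–29 − 172 → 46; 30–44 + 70 → 321; 45+ − 172 → 1088
End of period: [91, 46, 321, 1088]

91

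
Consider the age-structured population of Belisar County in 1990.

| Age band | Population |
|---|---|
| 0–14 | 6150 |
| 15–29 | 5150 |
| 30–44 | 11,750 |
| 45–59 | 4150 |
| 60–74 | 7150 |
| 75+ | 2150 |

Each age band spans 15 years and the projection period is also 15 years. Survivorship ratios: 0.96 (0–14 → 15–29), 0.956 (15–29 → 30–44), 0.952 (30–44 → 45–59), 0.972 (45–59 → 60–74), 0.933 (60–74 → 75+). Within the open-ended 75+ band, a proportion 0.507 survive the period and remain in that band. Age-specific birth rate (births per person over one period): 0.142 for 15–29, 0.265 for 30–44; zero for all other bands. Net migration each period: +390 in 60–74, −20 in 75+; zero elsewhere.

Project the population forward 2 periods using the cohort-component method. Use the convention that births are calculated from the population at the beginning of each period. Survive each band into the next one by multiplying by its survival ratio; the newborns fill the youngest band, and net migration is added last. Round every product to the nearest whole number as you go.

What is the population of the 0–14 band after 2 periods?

2143

Period 1.
Births: 5150 × 0.142 = 731 ; 11750 × 0.265 = 3114 ⇒ total 3845
15–29: 6150 × 0.96 = 5904
30–44: 5150 × 0.956 = 4923
45–59: 11750 × 0.952 = 11186
60–74: 4150 × 0.972 = 4034
75+: 7150 × 0.933 + 2150 × 0.507 = 6671 + 1090 = 7761
Net migration: 60–74 + 390 → 4424; 75+ − 20 → 7741
End of period: [3845, 5904, 4923, 11186, 4424, 7741]
Period 2.
Births: 5904 × 0.142 = 838 ; 4923 × 0.265 = 1305 ⇒ total 2143
15–29: 3845 × 0.96 = 3691
30–44: 5904 × 0.956 = 5644
45–59: 4923 × 0.952 = 4687
60–74: 11186 × 0.972 = 10873
75+: 4424 × 0.933 + 7741 × 0.507 = 4128 + 3925 = 8053
Net migration: 60–74 + 390 → 11263; 75+ − 20 → 8033
End of period: [2143, 3691, 5644, 4687, 11263, 8033]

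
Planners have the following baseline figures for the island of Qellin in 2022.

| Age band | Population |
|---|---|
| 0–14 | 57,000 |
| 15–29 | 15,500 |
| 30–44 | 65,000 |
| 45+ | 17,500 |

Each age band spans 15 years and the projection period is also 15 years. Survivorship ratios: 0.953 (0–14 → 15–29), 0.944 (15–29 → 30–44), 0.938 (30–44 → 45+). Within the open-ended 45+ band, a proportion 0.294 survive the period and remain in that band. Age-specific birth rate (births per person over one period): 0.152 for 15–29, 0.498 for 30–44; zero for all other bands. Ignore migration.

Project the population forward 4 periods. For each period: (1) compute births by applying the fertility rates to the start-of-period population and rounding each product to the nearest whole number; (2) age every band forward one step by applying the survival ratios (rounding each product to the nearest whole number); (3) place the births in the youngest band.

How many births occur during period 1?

34726

Period 1.
Births: 15500 × 0.152 = 2356, 65000 × 0.498 = 32370 ⇒ total 34726
15–29: 57000 × 0.953 = 54321
30–44: 15500 × 0.944 = 14632
45+: 65000 × 0.938 + 17500 × 0.294 = 60970 + 5145 = 66115
Population now: 0–14=34726, 15–29=54321, 30–44=14632, 45+=66115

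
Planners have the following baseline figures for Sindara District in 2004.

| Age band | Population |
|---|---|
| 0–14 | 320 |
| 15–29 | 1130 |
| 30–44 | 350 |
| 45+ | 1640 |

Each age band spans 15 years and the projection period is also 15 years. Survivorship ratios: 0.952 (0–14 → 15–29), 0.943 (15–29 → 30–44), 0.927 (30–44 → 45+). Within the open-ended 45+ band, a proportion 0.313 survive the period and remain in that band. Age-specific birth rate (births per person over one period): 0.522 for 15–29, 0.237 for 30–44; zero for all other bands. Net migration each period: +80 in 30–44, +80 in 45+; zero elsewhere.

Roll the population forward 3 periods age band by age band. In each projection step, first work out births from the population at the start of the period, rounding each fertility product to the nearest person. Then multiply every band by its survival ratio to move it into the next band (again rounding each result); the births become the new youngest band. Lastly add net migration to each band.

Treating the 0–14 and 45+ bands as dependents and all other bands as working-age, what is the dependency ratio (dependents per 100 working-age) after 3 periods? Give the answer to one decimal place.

— Period 1 —
Births: 1130 × 0.522 = 590  |  350 × 0.237 = 83 — total 673
15–29: 320 × 0.952 = 305
30–44: 1130 × 0.943 = 1066
45+: 350 × 0.927 + 1640 × 0.313 = 324 + 513 = 837
Net migration: 30–44 + 80 → 1146; 45+ + 80 → 917
End of period: [673, 305, 1146, 917]
— Period 2 —
Births: 305 × 0.522 = 159  |  1146 × 0.237 = 272 — total 431
15–29: 673 × 0.952 = 641
30–44: 305 × 0.943 = 288
45+: 1146 × 0.927 + 917 × 0.313 = 1062 + 287 = 1349
Net migration: 30–44 + 80 → 368; 45+ + 80 → 1429
End of period: [431, 641, 368, 1429]
— Period 3 —
Births: 641 × 0.522 = 335  |  368 × 0.237 = 87 — total 422
15–29: 431 × 0.952 = 410
30–44: 641 × 0.943 = 604
45+: 368 × 0.927 + 1429 × 0.313 = 341 + 447 = 788
Net migration: 30–44 + 80 → 684; 45+ + 80 → 868
End of period: [422, 410, 684, 868]
Dependents (band 0–14 + band 45+) = 422 + 868 = 1290; working-age = 1094; ratio = 1290/1094 × 100 = 117.9

117.9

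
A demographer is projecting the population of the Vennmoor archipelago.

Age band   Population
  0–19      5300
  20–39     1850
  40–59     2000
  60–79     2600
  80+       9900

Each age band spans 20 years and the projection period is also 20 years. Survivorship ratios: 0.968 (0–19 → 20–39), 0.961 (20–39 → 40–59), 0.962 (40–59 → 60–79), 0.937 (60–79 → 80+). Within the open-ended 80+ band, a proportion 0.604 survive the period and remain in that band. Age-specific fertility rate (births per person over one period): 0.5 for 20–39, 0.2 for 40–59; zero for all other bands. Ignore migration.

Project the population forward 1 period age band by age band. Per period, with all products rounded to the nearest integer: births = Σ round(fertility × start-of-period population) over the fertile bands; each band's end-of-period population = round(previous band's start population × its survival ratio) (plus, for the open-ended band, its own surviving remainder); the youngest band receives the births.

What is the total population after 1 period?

18573

Call the groups 1 to 5, youngest first.
— Period 1 —
Births: 1850 × 0.5 = 925 ; 2000 × 0.2 = 400 → 1325
Group 2: 5300 × 0.968 = 5130
Group 3: 1850 × 0.961 = 1778
Group 4: 2000 × 0.962 = 1924
Group 5: 2600 × 0.937 + 9900 × 0.604 = 2436 + 5980 = 8416
→ [1325, 5130, 1778, 1924, 8416]
Total after period 1: 1325 + 5130 + 1778 + 1924 + 8416 = 18573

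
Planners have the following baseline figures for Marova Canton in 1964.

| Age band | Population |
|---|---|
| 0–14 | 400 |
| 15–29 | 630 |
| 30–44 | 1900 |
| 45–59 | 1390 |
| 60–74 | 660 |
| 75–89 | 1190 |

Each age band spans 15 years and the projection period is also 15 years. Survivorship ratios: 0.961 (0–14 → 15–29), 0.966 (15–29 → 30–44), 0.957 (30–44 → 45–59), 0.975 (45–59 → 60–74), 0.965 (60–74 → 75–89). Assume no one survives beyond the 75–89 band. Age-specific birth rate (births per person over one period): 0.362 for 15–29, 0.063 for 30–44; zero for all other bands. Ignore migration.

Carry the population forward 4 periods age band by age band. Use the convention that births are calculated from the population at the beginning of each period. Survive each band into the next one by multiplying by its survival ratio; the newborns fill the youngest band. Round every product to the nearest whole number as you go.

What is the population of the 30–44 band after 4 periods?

(Bands numbered youngest = 1 to oldest = 6.)
Period 1:
Births: 630 * 0.362 = 228 ; 1900 * 0.063 = 120 → total 348
Band 2: 400 * 0.961 = 384
Band 3: 630 * 0.966 = 609
Band 4: 1900 * 0.957 = 1818
Band 5: 1390 * 0.975 = 1355
Band 6: 660 * 0.965 = 637
Population now: 0–14=348, 15–29=384, 30–44=609, 45–59=1818, 60–74=1355, 75–89=637
Period 2:
Births: 384 * 0.362 = 139 ; 609 * 0.063 = 38 → total 177
Band 2: 348 * 0.961 = 334
Band 3: 384 * 0.966 = 371
Band 4: 609 * 0.957 = 583
Band 5: 1818 * 0.975 = 1773
Band 6: 1355 * 0.965 = 1308
Population now: 0–14=177, 15–29=334, 30–44=371, 45–59=583, 60–74=1773, 75–89=1308
Period 3:
Births: 334 * 0.362 = 121 ; 371 * 0.063 = 23 → total 144
Band 2: 177 * 0.961 = 170
Band 3: 334 * 0.966 = 323
Band 4: 371 * 0.957 = 355
Band 5: 583 * 0.975 = 568
Band 6: 1773 * 0.965 = 1711
Population now: 0–14=144, 15–29=170, 30–44=323, 45–59=355, 60–74=568, 75–89=1711
Period 4:
Births: 170 * 0.362 = 62 ; 323 * 0.063 = 20 → total 82
Band 2: 144 * 0.961 = 138
Band 3: 170 * 0.966 = 164
Band 4: 323 * 0.957 = 309
Band 5: 355 * 0.975 = 346
Band 6: 568 * 0.965 = 548
Population now: 0–14=82, 15–29=138, 30–44=164, 45–59=309, 60–74=346, 75–89=548

164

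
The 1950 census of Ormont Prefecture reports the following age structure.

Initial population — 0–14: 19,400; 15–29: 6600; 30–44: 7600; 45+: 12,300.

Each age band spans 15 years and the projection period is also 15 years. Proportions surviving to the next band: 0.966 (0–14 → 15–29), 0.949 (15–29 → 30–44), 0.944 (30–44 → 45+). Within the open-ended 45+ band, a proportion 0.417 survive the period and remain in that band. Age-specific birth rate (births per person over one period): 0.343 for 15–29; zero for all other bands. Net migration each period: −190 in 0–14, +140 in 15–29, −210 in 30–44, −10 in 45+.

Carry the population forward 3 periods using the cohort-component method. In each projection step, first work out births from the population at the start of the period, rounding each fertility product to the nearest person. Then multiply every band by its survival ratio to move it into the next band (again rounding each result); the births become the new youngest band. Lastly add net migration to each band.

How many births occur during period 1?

— Period 1 —
Births: 6600 * 0.343 = 2264
15–29: 19400 * 0.966 = 18740
30–44: 6600 * 0.949 = 6263
45+: 7600 * 0.944 + 12300 * 0.417 = 7174 + 5129 = 12303
Net migration: 0–14 − 190 → 2074; 15–29 + 140 → 18880; 30–44 − 210 → 6053; 45+ − 10 → 12293
Giving 2074 / 18880 / 6053 / 12293.

2264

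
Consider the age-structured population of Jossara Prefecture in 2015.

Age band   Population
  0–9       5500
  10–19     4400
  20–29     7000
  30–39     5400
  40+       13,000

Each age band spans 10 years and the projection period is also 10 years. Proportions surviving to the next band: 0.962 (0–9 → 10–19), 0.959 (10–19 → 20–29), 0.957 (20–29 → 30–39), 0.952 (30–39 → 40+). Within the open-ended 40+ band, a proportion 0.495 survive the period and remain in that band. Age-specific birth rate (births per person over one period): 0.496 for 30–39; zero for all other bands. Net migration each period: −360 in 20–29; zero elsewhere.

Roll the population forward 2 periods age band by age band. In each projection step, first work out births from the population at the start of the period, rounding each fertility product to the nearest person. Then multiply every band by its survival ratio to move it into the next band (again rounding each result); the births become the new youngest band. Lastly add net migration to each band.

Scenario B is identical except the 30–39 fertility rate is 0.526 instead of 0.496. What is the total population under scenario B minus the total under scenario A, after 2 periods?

Period 1.
Births: 5400 × 0.496 = 2678
10–19: 5500 × 0.962 = 5291
20–29: 4400 × 0.959 = 4220
30–39: 7000 × 0.957 = 6699
40+: 5400 × 0.952 + 13000 × 0.495 = 5141 + 6435 = 11576
Net migration: 20–29 − 360 → 3860
End of period: [2678, 5291, 3860, 6699, 11576]
Period 2.
Births: 6699 × 0.496 = 3323
10–19: 2678 × 0.962 = 2576
20–29: 5291 × 0.959 = 5074
30–39: 3860 × 0.957 = 3694
40+: 6699 × 0.952 + 11576 × 0.495 = 6377 + 5730 = 12107
Net migration: 20–29 − 360 → 4714
End of period: [3323, 2576, 4714, 3694, 12107]
Scenario A total after 2 periods: 26414
Scenario B projection —
Period 1.
Births: 5400 × 0.526 = 2840
10–19: 5500 × 0.962 = 5291
20–29: 4400 × 0.959 = 4220
30–39: 7000 × 0.957 = 6699
40+: 5400 × 0.952 + 13000 × 0.495 = 5141 + 6435 = 11576
Net migration: 20–29 − 360 → 3860
End of period: [2840, 5291, 3860, 6699, 11576]
Period 2.
Births: 6699 × 0.526 = 3524
10–19: 2840 × 0.962 = 2732
20–29: 5291 × 0.959 = 5074
30–39: 3860 × 0.957 = 3694
40+: 6699 × 0.952 + 11576 × 0.495 = 6377 + 5730 = 12107
Net migration: 20–29 − 360 → 4714
End of period: [3524, 2732, 4714, 3694, 12107]
Scenario B total after 2 periods: 26771
Difference B − A = 26771 − 26414 = 357

357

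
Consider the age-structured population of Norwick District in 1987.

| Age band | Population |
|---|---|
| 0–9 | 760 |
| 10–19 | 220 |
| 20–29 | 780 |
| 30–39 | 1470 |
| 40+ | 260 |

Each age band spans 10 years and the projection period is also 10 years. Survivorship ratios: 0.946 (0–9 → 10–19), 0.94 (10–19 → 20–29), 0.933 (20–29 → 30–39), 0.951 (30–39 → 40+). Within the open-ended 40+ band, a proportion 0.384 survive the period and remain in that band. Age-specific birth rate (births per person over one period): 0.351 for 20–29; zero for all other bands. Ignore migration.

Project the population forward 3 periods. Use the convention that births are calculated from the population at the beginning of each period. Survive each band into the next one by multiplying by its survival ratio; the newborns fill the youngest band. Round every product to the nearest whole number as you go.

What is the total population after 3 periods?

[period 1]
Births: 780 × 0.351 = 274
10–19: 760 × 0.946 = 719
20–29: 220 × 0.94 = 207
30–39: 780 × 0.933 = 728
40+: 1470 × 0.951 + 260 × 0.384 = 1398 + 100 = 1498
Giving 274 / 719 / 207 / 728 / 1498.
[period 2]
Births: 207 × 0.351 = 73
10–19: 274 × 0.946 = 259
20–29: 719 × 0.94 = 676
30–39: 207 × 0.933 = 193
40+: 728 × 0.951 + 1498 × 0.384 = 692 + 575 = 1267
Giving 73 / 259 / 676 / 193 / 1267.
[period 3]
Births: 676 × 0.351 = 237
10–19: 73 × 0.946 = 69
20–29: 259 × 0.94 = 243
30–39: 676 × 0.933 = 631
40+: 193 × 0.951 + 1267 × 0.384 = 184 + 487 = 671
Giving 237 / 69 / 243 / 631 / 671.
Total after period 3: 237 + 69 + 243 + 631 + 671 = 1851

1851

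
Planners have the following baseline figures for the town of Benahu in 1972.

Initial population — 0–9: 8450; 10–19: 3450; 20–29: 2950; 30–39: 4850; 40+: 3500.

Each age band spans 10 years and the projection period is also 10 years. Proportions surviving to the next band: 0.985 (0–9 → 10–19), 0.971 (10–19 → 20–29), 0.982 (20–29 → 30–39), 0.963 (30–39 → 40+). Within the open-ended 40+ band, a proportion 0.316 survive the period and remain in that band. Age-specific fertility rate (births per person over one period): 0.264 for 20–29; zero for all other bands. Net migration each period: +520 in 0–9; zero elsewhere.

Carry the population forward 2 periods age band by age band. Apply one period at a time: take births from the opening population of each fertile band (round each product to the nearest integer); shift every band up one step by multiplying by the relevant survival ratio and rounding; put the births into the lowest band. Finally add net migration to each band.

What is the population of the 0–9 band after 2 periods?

Call the groups 1 to 5, youngest first.
Period 1.
Births: 2950 × 0.264 = 779
Group 2: 8450 × 0.985 = 8323
Group 3: 3450 × 0.971 = 3350
Group 4: 2950 × 0.982 = 2897
Group 5: 4850 × 0.963 + 3500 × 0.316 = 4671 + 1106 = 5777
Net migration: Group 1 + 520 → 1299
→ [1299, 8323, 3350, 2897, 5777]
Period 2.
Births: 3350 × 0.264 = 884
Group 2: 1299 × 0.985 = 1280
Group 3: 8323 × 0.971 = 8082
Group 4: 3350 × 0.982 = 3290
Group 5: 2897 × 0.963 + 5777 × 0.316 = 2790 + 1826 = 4616
Net migration: Group 1 + 520 → 1404
→ [1404, 1280, 8082, 3290, 4616]

1404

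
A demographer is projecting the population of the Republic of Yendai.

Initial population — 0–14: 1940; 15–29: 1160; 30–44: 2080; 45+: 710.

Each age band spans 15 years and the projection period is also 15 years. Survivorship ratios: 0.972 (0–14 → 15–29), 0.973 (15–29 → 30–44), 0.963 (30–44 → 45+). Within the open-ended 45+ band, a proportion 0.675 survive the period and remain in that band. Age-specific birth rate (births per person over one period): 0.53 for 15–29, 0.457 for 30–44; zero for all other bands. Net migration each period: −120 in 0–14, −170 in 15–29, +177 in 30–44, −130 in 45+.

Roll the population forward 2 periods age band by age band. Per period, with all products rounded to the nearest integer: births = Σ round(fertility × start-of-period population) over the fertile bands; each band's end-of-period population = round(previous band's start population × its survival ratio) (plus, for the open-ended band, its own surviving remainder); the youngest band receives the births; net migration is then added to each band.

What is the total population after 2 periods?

After projecting period 1:
Births: 1160 × 0.53 = 615, 2080 × 0.457 = 951 → 1566
15–29: 1940 × 0.972 = 1886
30–44: 1160 × 0.973 = 1129
45+: 2080 × 0.963 + 710 × 0.675 = 2003 + 479 = 2482
Net migration: 0–14 − 120 → 1446; 15–29 − 170 → 1716; 30–44 + 177 → 1306; 45+ − 130 → 2352
End of period: [1446, 1716, 1306, 2352]
After projecting period 2:
Births: 1716 × 0.53 = 909, 1306 × 0.457 = 597 → 1506
15–29: 1446 × 0.972 = 1406
30–44: 1716 × 0.973 = 1670
45+: 1306 × 0.963 + 2352 × 0.675 = 1258 + 1588 = 2846
Net migration: 0–14 − 120 → 1386; 15–29 − 170 → 1236; 30–44 + 177 → 1847; 45+ − 130 → 2716
End of period: [1386, 1236, 1847, 2716]
Total after period 2: 1386 + 1236 + 1847 + 2716 = 7185

7185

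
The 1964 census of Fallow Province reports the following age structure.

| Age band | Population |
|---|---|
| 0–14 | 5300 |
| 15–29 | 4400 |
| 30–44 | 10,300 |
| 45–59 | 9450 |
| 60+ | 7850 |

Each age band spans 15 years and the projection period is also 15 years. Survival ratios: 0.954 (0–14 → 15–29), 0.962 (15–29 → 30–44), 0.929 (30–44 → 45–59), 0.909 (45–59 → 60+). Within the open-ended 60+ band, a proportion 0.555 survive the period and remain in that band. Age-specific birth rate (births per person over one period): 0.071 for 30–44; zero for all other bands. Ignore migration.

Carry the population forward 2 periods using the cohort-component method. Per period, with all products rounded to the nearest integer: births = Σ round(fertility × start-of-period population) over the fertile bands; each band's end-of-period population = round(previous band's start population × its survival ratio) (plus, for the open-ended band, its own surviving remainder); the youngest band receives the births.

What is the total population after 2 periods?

Let band 1 be 0–14 through band 5 = 60+.
— Period 1 —
Births: 10300 * 0.071 = 731
Band 2: 5300 * 0.954 = 5056
Band 3: 4400 * 0.962 = 4233
Band 4: 10300 * 0.929 = 9569
Band 5: 9450 * 0.909 + 7850 * 0.555 = 8590 + 4357 = 12947
Giving 731 / 5056 / 4233 / 9569 / 12947.
— Period 2 —
Births: 4233 * 0.071 = 301
Band 2: 731 * 0.954 = 697
Band 3: 5056 * 0.962 = 4864
Band 4: 4233 * 0.929 = 3932
Band 5: 9569 * 0.909 + 12947 * 0.555 = 8698 + 7186 = 15884
Giving 301 / 697 / 4864 / 3932 / 15884.
Total after period 2: 301 + 697 + 4864 + 3932 + 15884 = 25678

25678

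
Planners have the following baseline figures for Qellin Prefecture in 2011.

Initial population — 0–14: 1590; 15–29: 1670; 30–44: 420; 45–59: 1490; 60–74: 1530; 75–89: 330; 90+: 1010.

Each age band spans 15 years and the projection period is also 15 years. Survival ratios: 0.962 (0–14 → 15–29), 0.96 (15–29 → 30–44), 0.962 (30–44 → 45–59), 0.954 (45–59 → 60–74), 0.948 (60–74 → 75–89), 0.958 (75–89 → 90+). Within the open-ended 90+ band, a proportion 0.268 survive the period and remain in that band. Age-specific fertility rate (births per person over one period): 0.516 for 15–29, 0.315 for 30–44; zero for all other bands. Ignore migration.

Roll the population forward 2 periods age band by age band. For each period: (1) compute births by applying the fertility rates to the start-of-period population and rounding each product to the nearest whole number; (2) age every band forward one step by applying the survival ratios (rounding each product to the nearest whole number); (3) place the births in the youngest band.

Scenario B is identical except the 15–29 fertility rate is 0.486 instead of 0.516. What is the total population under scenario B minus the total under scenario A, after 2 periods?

-93

Period 1:
Births: 1670 * 0.516 = 862 ; 420 * 0.315 = 132 → total 994
15–29: 1590 * 0.962 = 1530
30–44: 1670 * 0.96 = 1603
45–59: 420 * 0.962 = 404
60–74: 1490 * 0.954 = 1421
75–89: 1530 * 0.948 = 1450
90+: 330 * 0.958 + 1010 * 0.268 = 316 + 271 = 587
End of period: [994, 1530, 1603, 404, 1421, 1450, 587]
Period 2:
Births: 1530 * 0.516 = 789 ; 1603 * 0.315 = 505 → total 1294
15–29: 994 * 0.962 = 956
30–44: 1530 * 0.96 = 1469
45–59: 1603 * 0.962 = 1542
60–74: 404 * 0.954 = 385
75–89: 1421 * 0.948 = 1347
90+: 1450 * 0.958 + 587 * 0.268 = 1389 + 157 = 1546
End of period: [1294, 956, 1469, 1542, 385, 1347, 1546]
Scenario A total after 2 periods: 8539
Scenario B projection —
Period 1:
Births: 1670 * 0.486 = 812 ; 420 * 0.315 = 132 → total 944
15–29: 1590 * 0.962 = 1530
30–44: 1670 * 0.96 = 1603
45–59: 420 * 0.962 = 404
60–74: 1490 * 0.954 = 1421
75–89: 1530 * 0.948 = 1450
90+: 330 * 0.958 + 1010 * 0.268 = 316 + 271 = 587
End of period: [944, 1530, 1603, 404, 1421, 1450, 587]
Period 2:
Births: 1530 * 0.486 = 744 ; 1603 * 0.315 = 505 → total 1249
15–29: 944 * 0.962 = 908
30–44: 1530 * 0.96 = 1469
45–59: 1603 * 0.962 = 1542
60–74: 404 * 0.954 = 385
75–89: 1421 * 0.948 = 1347
90+: 1450 * 0.958 + 587 * 0.268 = 1389 + 157 = 1546
End of period: [1249, 908, 1469, 1542, 385, 1347, 1546]
Scenario B total after 2 periods: 8446
Difference B − A = 8446 − 8539 = -93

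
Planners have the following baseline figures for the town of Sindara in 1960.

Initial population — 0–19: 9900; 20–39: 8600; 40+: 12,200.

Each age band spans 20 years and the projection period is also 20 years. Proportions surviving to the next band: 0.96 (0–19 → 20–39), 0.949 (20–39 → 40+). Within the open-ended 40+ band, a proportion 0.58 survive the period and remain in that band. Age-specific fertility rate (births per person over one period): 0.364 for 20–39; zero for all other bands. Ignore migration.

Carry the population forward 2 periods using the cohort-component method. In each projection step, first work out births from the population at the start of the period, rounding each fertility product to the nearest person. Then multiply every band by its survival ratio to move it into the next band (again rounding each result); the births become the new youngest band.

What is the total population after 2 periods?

24320

[period 1]
Births: 8600 × 0.364 = 3130
20–39: 9900 × 0.96 = 9504
40+: 8600 × 0.949 + 12200 × 0.58 = 8161 + 7076 = 15237
→ [3130, 9504, 15237]
[period 2]
Births: 9504 × 0.364 = 3459
20–39: 3130 × 0.96 = 3005
40+: 9504 × 0.949 + 15237 × 0.58 = 9019 + 8837 = 17856
→ [3459, 3005, 17856]
Total after period 2: 3459 + 3005 + 17856 = 24320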